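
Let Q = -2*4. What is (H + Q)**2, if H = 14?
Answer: 36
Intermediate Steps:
Q = -8
(H + Q)**2 = (14 - 8)**2 = 6**2 = 36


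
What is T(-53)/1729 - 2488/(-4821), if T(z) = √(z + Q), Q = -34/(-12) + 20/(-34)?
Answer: 2488/4821 + I*√528054/176358 ≈ 0.51608 + 0.0041204*I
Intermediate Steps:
Q = 229/102 (Q = -34*(-1/12) + 20*(-1/34) = 17/6 - 10/17 = 229/102 ≈ 2.2451)
T(z) = √(229/102 + z) (T(z) = √(z + 229/102) = √(229/102 + z))
T(-53)/1729 - 2488/(-4821) = (√(23358 + 10404*(-53))/102)/1729 - 2488/(-4821) = (√(23358 - 551412)/102)*(1/1729) - 2488*(-1/4821) = (√(-528054)/102)*(1/1729) + 2488/4821 = ((I*√528054)/102)*(1/1729) + 2488/4821 = (I*√528054/102)*(1/1729) + 2488/4821 = I*√528054/176358 + 2488/4821 = 2488/4821 + I*√528054/176358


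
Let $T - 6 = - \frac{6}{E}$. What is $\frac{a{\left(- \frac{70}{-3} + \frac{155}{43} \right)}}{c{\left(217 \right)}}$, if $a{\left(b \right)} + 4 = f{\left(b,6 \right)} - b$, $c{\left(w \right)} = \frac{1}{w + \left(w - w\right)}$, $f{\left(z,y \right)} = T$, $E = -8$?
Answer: $- \frac{2708377}{516} \approx -5248.8$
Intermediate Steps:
$T = \frac{27}{4}$ ($T = 6 - \frac{6}{-8} = 6 - - \frac{3}{4} = 6 + \frac{3}{4} = \frac{27}{4} \approx 6.75$)
$f{\left(z,y \right)} = \frac{27}{4}$
$c{\left(w \right)} = \frac{1}{w}$ ($c{\left(w \right)} = \frac{1}{w + 0} = \frac{1}{w}$)
$a{\left(b \right)} = \frac{11}{4} - b$ ($a{\left(b \right)} = -4 - \left(- \frac{27}{4} + b\right) = \frac{11}{4} - b$)
$\frac{a{\left(- \frac{70}{-3} + \frac{155}{43} \right)}}{c{\left(217 \right)}} = \frac{\frac{11}{4} - \left(- \frac{70}{-3} + \frac{155}{43}\right)}{\frac{1}{217}} = \left(\frac{11}{4} - \left(\left(-70\right) \left(- \frac{1}{3}\right) + 155 \cdot \frac{1}{43}\right)\right) \frac{1}{\frac{1}{217}} = \left(\frac{11}{4} - \left(\frac{70}{3} + \frac{155}{43}\right)\right) 217 = \left(\frac{11}{4} - \frac{3475}{129}\right) 217 = \left(- \frac{12481}{516}\right) 217 = - \frac{2708377}{516}$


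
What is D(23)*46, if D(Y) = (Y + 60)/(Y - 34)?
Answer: -3818/11 ≈ -347.09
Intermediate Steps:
D(Y) = (60 + Y)/(-34 + Y)
D(23)*46 = ((60 + 23)/(-34 + 23))*46 = (83/(-11))*46 = -1/11*83*46 = -83/11*46 = -3818/11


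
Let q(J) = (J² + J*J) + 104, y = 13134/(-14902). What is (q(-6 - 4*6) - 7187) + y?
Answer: -39370200/7451 ≈ -5283.9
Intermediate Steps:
y = -6567/7451 (y = 13134*(-1/14902) = -6567/7451 ≈ -0.88136)
q(J) = 104 + 2*J² (q(J) = (J² + J²) + 104 = 2*J² + 104 = 104 + 2*J²)
(q(-6 - 4*6) - 7187) + y = ((104 + 2*(-6 - 4*6)²) - 7187) - 6567/7451 = ((104 + 2*(-6 - 24)²) - 7187) - 6567/7451 = ((104 + 2*(-30)²) - 7187) - 6567/7451 = ((104 + 2*900) - 7187) - 6567/7451 = ((104 + 1800) - 7187) - 6567/7451 = (1904 - 7187) - 6567/7451 = -5283 - 6567/7451 = -39370200/7451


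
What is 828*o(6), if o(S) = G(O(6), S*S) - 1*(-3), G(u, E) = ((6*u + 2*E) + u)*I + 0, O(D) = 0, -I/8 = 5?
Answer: -2382156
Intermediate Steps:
I = -40 (I = -8*5 = -40)
G(u, E) = -280*u - 80*E (G(u, E) = ((6*u + 2*E) + u)*(-40) + 0 = ((2*E + 6*u) + u)*(-40) + 0 = (2*E + 7*u)*(-40) + 0 = (-280*u - 80*E) + 0 = -280*u - 80*E)
o(S) = 3 - 80*S² (o(S) = (-280*0 - 80*S*S) - 1*(-3) = (0 - 80*S²) + 3 = -80*S² + 3 = 3 - 80*S²)
828*o(6) = 828*(3 - 80*6²) = 828*(3 - 80*36) = 828*(3 - 2880) = 828*(-2877) = -2382156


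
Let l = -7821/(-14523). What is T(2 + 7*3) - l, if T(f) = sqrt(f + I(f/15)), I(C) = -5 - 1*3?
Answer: -2607/4841 + sqrt(15) ≈ 3.3345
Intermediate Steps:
I(C) = -8 (I(C) = -5 - 3 = -8)
T(f) = sqrt(-8 + f) (T(f) = sqrt(f - 8) = sqrt(-8 + f))
l = 2607/4841 (l = -7821*(-1/14523) = 2607/4841 ≈ 0.53852)
T(2 + 7*3) - l = sqrt(-8 + (2 + 7*3)) - 1*2607/4841 = sqrt(-8 + (2 + 21)) - 2607/4841 = sqrt(-8 + 23) - 2607/4841 = sqrt(15) - 2607/4841 = -2607/4841 + sqrt(15)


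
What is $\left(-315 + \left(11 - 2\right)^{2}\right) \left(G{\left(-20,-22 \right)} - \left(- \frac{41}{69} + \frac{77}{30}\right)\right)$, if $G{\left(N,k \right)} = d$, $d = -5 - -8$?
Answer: $- \frac{27651}{115} \approx -240.44$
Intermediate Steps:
$d = 3$ ($d = -5 + 8 = 3$)
$G{\left(N,k \right)} = 3$
$\left(-315 + \left(11 - 2\right)^{2}\right) \left(G{\left(-20,-22 \right)} - \left(- \frac{41}{69} + \frac{77}{30}\right)\right) = \left(-315 + \left(11 - 2\right)^{2}\right) \left(3 - \left(- \frac{41}{69} + \frac{77}{30}\right)\right) = \left(-315 + 9^{2}\right) \left(3 - \frac{1361}{690}\right) = \left(-315 + 81\right) \left(3 + \left(\frac{41}{69} - \frac{77}{30}\right)\right) = - 234 \left(3 - \frac{1361}{690}\right) = \left(-234\right) \frac{709}{690} = - \frac{27651}{115}$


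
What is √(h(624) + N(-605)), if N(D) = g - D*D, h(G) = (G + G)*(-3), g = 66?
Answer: I*√369703 ≈ 608.03*I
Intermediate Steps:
h(G) = -6*G (h(G) = (2*G)*(-3) = -6*G)
N(D) = 66 - D² (N(D) = 66 - D*D = 66 - D²)
√(h(624) + N(-605)) = √(-6*624 + (66 - 1*(-605)²)) = √(-3744 + (66 - 1*366025)) = √(-3744 + (66 - 366025)) = √(-3744 - 365959) = √(-369703) = I*√369703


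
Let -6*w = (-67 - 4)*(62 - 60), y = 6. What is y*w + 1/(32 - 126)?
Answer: 13347/94 ≈ 141.99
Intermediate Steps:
w = 71/3 (w = -(-67 - 4)*(62 - 60)/6 = -(-71)*2/6 = -1/6*(-142) = 71/3 ≈ 23.667)
y*w + 1/(32 - 126) = 6*(71/3) + 1/(32 - 126) = 142 + 1/(-94) = 142 - 1/94 = 13347/94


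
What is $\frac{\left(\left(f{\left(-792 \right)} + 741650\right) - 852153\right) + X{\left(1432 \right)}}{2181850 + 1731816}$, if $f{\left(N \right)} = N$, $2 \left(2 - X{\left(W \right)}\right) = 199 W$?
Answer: $- \frac{253777}{3913666} \approx -0.064844$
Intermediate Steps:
$X{\left(W \right)} = 2 - \frac{199 W}{2}$
$\frac{\left(\left(f{\left(-792 \right)} + 741650\right) - 852153\right) + X{\left(1432 \right)}}{2181850 + 1731816} = \frac{\left(\left(-792 + 741650\right) - 852153\right) + \left(2 - 142484\right)}{2181850 + 1731816} = \frac{\left(740858 - 852153\right) + \left(2 - 142484\right)}{3913666} = \left(-111295 - 142482\right) \frac{1}{3913666} = \left(-253777\right) \frac{1}{3913666} = - \frac{253777}{3913666}$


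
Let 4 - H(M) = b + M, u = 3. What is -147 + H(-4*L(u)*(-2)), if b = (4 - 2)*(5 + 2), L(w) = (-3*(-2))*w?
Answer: -301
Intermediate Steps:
L(w) = 6*w
b = 14 (b = 2*7 = 14)
H(M) = -10 - M (H(M) = 4 - (14 + M) = 4 + (-14 - M) = -10 - M)
-147 + H(-4*L(u)*(-2)) = -147 + (-10 - (-24*3)*(-2)) = -147 + (-10 - (-4*18)*(-2)) = -147 + (-10 - (-72)*(-2)) = -147 + (-10 - 1*144) = -147 + (-10 - 144) = -147 - 154 = -301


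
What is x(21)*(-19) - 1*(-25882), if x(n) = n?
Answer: 25483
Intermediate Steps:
x(21)*(-19) - 1*(-25882) = 21*(-19) - 1*(-25882) = -399 + 25882 = 25483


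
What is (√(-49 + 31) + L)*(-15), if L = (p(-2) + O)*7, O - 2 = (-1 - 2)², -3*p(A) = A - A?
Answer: -1155 - 45*I*√2 ≈ -1155.0 - 63.64*I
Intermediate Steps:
p(A) = 0 (p(A) = -(A - A)/3 = -⅓*0 = 0)
O = 11 (O = 2 + (-1 - 2)² = 2 + (-3)² = 2 + 9 = 11)
L = 77 (L = (0 + 11)*7 = 11*7 = 77)
(√(-49 + 31) + L)*(-15) = (√(-49 + 31) + 77)*(-15) = (√(-18) + 77)*(-15) = (3*I*√2 + 77)*(-15) = (77 + 3*I*√2)*(-15) = -1155 - 45*I*√2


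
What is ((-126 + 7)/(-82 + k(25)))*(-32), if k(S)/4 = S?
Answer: 1904/9 ≈ 211.56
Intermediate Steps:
k(S) = 4*S
((-126 + 7)/(-82 + k(25)))*(-32) = ((-126 + 7)/(-82 + 4*25))*(-32) = -119/(-82 + 100)*(-32) = -119/18*(-32) = 1904/9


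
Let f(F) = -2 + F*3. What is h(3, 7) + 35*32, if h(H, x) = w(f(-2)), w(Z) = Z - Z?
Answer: 1120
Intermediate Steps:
f(F) = -2 + 3*F
w(Z) = 0
h(H, x) = 0
h(3, 7) + 35*32 = 0 + 35*32 = 0 + 1120 = 1120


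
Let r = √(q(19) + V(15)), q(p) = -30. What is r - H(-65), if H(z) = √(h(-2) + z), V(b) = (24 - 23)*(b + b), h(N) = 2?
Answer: -3*I*√7 ≈ -7.9373*I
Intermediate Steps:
V(b) = 2*b (V(b) = 1*(2*b) = 2*b)
H(z) = √(2 + z)
r = 0 (r = √(-30 + 2*15) = √(-30 + 30) = √0 = 0)
r - H(-65) = 0 - √(2 - 65) = 0 - √(-63) = 0 - 3*I*√7 = -3*I*√7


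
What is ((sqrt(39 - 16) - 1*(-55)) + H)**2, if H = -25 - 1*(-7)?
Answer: (37 + sqrt(23))**2 ≈ 1746.9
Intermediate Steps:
H = -18 (H = -25 + 7 = -18)
((sqrt(39 - 16) - 1*(-55)) + H)**2 = ((sqrt(39 - 16) - 1*(-55)) - 18)**2 = ((sqrt(23) + 55) - 18)**2 = ((55 + sqrt(23)) - 18)**2 = (37 + sqrt(23))**2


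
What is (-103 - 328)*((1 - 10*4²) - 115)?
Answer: 118094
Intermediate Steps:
(-103 - 328)*((1 - 10*4²) - 115) = -431*((1 - 10*16) - 115) = -431*((1 - 160) - 115) = -431*(-159 - 115) = -431*(-274) = 118094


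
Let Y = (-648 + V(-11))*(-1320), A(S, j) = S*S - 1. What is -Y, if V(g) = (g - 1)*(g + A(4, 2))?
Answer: -918720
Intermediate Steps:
A(S, j) = -1 + S² (A(S, j) = S² - 1 = -1 + S²)
V(g) = (-1 + g)*(15 + g) (V(g) = (g - 1)*(g + (-1 + 4²)) = (-1 + g)*(g + (-1 + 16)) = (-1 + g)*(g + 15) = (-1 + g)*(15 + g))
Y = 918720 (Y = (-648 + (-15 + (-11)² + 14*(-11)))*(-1320) = (-648 + (-15 + 121 - 154))*(-1320) = (-648 - 48)*(-1320) = -696*(-1320) = 918720)
-Y = -1*918720 = -918720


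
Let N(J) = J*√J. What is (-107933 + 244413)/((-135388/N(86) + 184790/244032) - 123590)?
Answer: -1174463968829394620697600/1063531936571152918314251 + 173957155111967293440*√86/1063531936571152918314251 ≈ -1.1028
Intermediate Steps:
N(J) = J^(3/2)
(-107933 + 244413)/((-135388/N(86) + 184790/244032) - 123590) = (-107933 + 244413)/((-135388*√86/7396 + 184790/244032) - 123590) = 136480/((-135388*√86/7396 + 184790*(1/244032)) - 123590) = 136480/((-33847*√86/1849 + 92395/122016) - 123590) = 136480/((92395/122016 - 33847*√86/1849) - 123590) = 136480/(-15079865045/122016 - 33847*√86/1849)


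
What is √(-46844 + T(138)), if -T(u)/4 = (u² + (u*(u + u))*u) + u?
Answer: 2*I*√5287037 ≈ 4598.7*I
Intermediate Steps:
T(u) = -8*u³ - 4*u - 4*u² (T(u) = -4*((u² + (u*(u + u))*u) + u) = -4*((u² + (u*(2*u))*u) + u) = -4*((u² + (2*u²)*u) + u) = -4*((u² + 2*u³) + u) = -4*(u + u² + 2*u³) = -8*u³ - 4*u - 4*u²)
√(-46844 + T(138)) = √(-46844 - 4*138*(1 + 138 + 2*138²)) = √(-46844 - 4*138*(1 + 138 + 2*19044)) = √(-46844 - 4*138*(1 + 138 + 38088)) = √(-46844 - 4*138*38227) = √(-46844 - 21101304) = √(-21148148) = 2*I*√5287037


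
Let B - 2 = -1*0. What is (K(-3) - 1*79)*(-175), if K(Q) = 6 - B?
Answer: 13125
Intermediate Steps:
B = 2 (B = 2 - 1*0 = 2 + 0 = 2)
K(Q) = 4 (K(Q) = 6 - 1*2 = 6 - 2 = 4)
(K(-3) - 1*79)*(-175) = (4 - 1*79)*(-175) = (4 - 79)*(-175) = -75*(-175) = 13125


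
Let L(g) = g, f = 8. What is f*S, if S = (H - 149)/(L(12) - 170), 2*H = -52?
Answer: 700/79 ≈ 8.8608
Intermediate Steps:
H = -26 (H = (½)*(-52) = -26)
S = 175/158 (S = (-26 - 149)/(12 - 170) = -175/(-158) = -175*(-1/158) = 175/158 ≈ 1.1076)
f*S = 8*(175/158) = 700/79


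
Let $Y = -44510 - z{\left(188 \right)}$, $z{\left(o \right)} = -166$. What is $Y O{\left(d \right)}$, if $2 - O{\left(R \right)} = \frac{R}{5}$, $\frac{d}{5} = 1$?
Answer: $-44344$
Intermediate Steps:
$d = 5$ ($d = 5 \cdot 1 = 5$)
$O{\left(R \right)} = 2 - \frac{R}{5}$
$Y = -44344$ ($Y = -44510 - -166 = -44510 + 166 = -44344$)
$Y O{\left(d \right)} = - 44344 \left(2 - 1\right) = \left(-44344\right) 1 = -44344$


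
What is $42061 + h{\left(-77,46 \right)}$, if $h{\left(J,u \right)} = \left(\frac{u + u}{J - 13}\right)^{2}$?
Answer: $\frac{85175641}{2025} \approx 42062.0$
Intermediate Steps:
$h{\left(J,u \right)} = \frac{4 u^{2}}{\left(-13 + J\right)^{2}}$ ($h{\left(J,u \right)} = \left(\frac{2 u}{-13 + J}\right)^{2} = \frac{4 u^{2}}{\left(-13 + J\right)^{2}}$)
$42061 + h{\left(-77,46 \right)} = 42061 + \frac{4 \cdot 46^{2}}{\left(-13 - 77\right)^{2}} = 42061 + 4 \cdot 2116 \cdot \frac{1}{8100} = 42061 + \frac{2116}{2025} = \frac{85175641}{2025}$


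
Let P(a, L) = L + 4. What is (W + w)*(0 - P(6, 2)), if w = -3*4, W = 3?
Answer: 54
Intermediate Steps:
P(a, L) = 4 + L
w = -12
(W + w)*(0 - P(6, 2)) = (3 - 12)*(0 - (4 + 2)) = -9*(0 - 1*6) = -9*(0 - 6) = -9*(-6) = 54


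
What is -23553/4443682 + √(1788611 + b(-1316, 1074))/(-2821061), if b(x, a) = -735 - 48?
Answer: -23553/4443682 - 2*√446957/2821061 ≈ -0.0057743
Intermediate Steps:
b(x, a) = -783
-23553/4443682 + √(1788611 + b(-1316, 1074))/(-2821061) = -23553/4443682 + √(1788611 - 783)/(-2821061) = -23553*1/4443682 + √1787828*(-1/2821061) = -23553/4443682 + (2*√446957)*(-1/2821061) = -23553/4443682 - 2*√446957/2821061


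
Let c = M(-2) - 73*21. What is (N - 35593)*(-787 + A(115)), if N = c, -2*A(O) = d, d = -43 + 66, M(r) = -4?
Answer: 29648305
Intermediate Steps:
d = 23
A(O) = -23/2 (A(O) = -½*23 = -23/2)
c = -1537 (c = -4 - 73*21 = -4 - 1533 = -1537)
N = -1537
(N - 35593)*(-787 + A(115)) = (-1537 - 35593)*(-787 - 23/2) = -37130*(-1597/2) = 29648305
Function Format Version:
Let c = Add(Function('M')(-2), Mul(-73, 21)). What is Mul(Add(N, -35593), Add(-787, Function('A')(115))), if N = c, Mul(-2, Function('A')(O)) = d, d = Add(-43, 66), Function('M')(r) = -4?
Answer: 29648305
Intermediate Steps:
d = 23
Function('A')(O) = Rational(-23, 2) (Function('A')(O) = Mul(Rational(-1, 2), 23) = Rational(-23, 2))
c = -1537 (c = Add(-4, Mul(-73, 21)) = Add(-4, -1533) = -1537)
N = -1537
Mul(Add(N, -35593), Add(-787, Function('A')(115))) = Mul(Add(-1537, -35593), Add(-787, Rational(-23, 2))) = Mul(-37130, Rational(-1597, 2)) = 29648305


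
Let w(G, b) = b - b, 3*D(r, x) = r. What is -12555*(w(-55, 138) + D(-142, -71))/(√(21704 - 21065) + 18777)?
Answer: 3999501/126371 - 639*√71/126371 ≈ 31.606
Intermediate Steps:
D(r, x) = r/3
w(G, b) = 0
-12555*(w(-55, 138) + D(-142, -71))/(√(21704 - 21065) + 18777) = -12555*(0 + (⅓)*(-142))/(√(21704 - 21065) + 18777) = -12555*(0 - 142/3)/(√639 + 18777) = -12555*(-142/(3*(3*√71 + 18777))) = -12555*(-142/(3*(18777 + 3*√71))) = -12555/(-56331/142 - 9*√71/142)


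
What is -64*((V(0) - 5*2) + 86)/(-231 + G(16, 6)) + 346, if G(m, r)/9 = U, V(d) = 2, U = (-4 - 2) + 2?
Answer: 32458/89 ≈ 364.70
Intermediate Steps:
U = -4 (U = -6 + 2 = -4)
G(m, r) = -36 (G(m, r) = 9*(-4) = -36)
-64*((V(0) - 5*2) + 86)/(-231 + G(16, 6)) + 346 = -64*((2 - 5*2) + 86)/(-231 - 36) + 346 = -64*((2 - 10) + 86)/(-267) + 346 = -64*(-8 + 86)*(-1)/267 + 346 = -4992*(-1)/267 + 346 = -64*(-26/89) + 346 = 1664/89 + 346 = 32458/89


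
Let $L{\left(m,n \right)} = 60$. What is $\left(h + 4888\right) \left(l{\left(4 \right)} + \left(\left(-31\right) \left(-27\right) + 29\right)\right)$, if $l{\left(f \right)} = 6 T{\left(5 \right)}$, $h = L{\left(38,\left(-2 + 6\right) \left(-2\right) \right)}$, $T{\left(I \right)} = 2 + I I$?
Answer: $5086544$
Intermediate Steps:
$T{\left(I \right)} = 2 + I^{2}$
$h = 60$
$l{\left(f \right)} = 162$ ($l{\left(f \right)} = 6 \left(2 + 5^{2}\right) = 6 \left(2 + 25\right) = 6 \cdot 27 = 162$)
$\left(h + 4888\right) \left(l{\left(4 \right)} + \left(\left(-31\right) \left(-27\right) + 29\right)\right) = \left(60 + 4888\right) \left(162 + \left(\left(-31\right) \left(-27\right) + 29\right)\right) = 4948 \left(162 + \left(837 + 29\right)\right) = 4948 \left(162 + 866\right) = 4948 \cdot 1028 = 5086544$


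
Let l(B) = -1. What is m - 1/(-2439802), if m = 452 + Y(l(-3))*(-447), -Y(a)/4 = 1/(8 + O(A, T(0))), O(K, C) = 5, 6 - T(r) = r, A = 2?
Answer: 18698642541/31717426 ≈ 589.54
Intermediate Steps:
T(r) = 6 - r
Y(a) = -4/13 (Y(a) = -4/(8 + 5) = -4/13)
m = 7664/13 (m = 452 - 4/13*(-447) = 452 + 1788/13 = 7664/13 ≈ 589.54)
m - 1/(-2439802) = 7664/13 - 1/(-2439802) = 7664/13 - 1*(-1/2439802) = 7664/13 + 1/2439802 = 18698642541/31717426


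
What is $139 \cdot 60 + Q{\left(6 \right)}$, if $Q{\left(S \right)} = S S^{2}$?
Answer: $8556$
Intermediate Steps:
$Q{\left(S \right)} = S^{3}$
$139 \cdot 60 + Q{\left(6 \right)} = 139 \cdot 60 + 6^{3} = 8340 + 216 = 8556$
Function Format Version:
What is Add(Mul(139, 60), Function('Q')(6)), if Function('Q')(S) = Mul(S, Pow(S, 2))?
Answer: 8556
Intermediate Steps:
Function('Q')(S) = Pow(S, 3)
Add(Mul(139, 60), Function('Q')(6)) = Add(Mul(139, 60), Pow(6, 3)) = Add(8340, 216) = 8556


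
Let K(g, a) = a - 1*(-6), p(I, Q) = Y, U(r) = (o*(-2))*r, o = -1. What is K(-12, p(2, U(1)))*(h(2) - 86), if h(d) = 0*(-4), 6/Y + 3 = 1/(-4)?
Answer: -4644/13 ≈ -357.23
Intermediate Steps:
Y = -24/13 (Y = 6/(-3 + 1/(-4)) = 6/(-3 - ¼) = 6/(-13/4) = 6*(-4/13) = -24/13 ≈ -1.8462)
U(r) = 2*r (U(r) = (-1*(-2))*r = 2*r)
p(I, Q) = -24/13
h(d) = 0
K(g, a) = 6 + a (K(g, a) = a + 6 = 6 + a)
K(-12, p(2, U(1)))*(h(2) - 86) = (6 - 24/13)*(0 - 86) = (54/13)*(-86) = -4644/13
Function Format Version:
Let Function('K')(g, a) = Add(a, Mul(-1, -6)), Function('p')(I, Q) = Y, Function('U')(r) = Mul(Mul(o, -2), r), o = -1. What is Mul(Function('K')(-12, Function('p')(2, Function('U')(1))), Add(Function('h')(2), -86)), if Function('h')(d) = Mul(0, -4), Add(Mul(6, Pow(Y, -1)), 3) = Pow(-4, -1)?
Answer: Rational(-4644, 13) ≈ -357.23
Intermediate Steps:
Y = Rational(-24, 13) (Y = Mul(6, Pow(Add(-3, Pow(-4, -1)), -1)) = Mul(6, Pow(Add(-3, Rational(-1, 4)), -1)) = Mul(6, Pow(Rational(-13, 4), -1)) = Mul(6, Rational(-4, 13)) = Rational(-24, 13) ≈ -1.8462)
Function('U')(r) = Mul(2, r) (Function('U')(r) = Mul(Mul(-1, -2), r) = Mul(2, r))
Function('p')(I, Q) = Rational(-24, 13)
Function('h')(d) = 0
Function('K')(g, a) = Add(6, a) (Function('K')(g, a) = Add(a, 6) = Add(6, a))
Mul(Function('K')(-12, Function('p')(2, Function('U')(1))), Add(Function('h')(2), -86)) = Mul(Add(6, Rational(-24, 13)), Add(0, -86)) = Mul(Rational(54, 13), -86) = Rational(-4644, 13)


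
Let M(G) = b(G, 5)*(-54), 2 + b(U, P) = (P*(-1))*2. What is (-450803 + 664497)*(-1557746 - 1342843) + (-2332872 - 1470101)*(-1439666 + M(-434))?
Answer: 4852708134748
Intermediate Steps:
b(U, P) = -2 - 2*P (b(U, P) = -2 + (P*(-1))*2 = -2 - P*2 = -2 - 2*P)
M(G) = 648 (M(G) = (-2 - 2*5)*(-54) = (-2 - 10)*(-54) = -12*(-54) = 648)
(-450803 + 664497)*(-1557746 - 1342843) + (-2332872 - 1470101)*(-1439666 + M(-434)) = (-450803 + 664497)*(-1557746 - 1342843) + (-2332872 - 1470101)*(-1439666 + 648) = 213694*(-2900589) - 3802973*(-1439018) = -619838465766 + 5472546600514 = 4852708134748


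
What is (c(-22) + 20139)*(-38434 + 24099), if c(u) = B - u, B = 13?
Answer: -289194290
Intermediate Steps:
c(u) = 13 - u
(c(-22) + 20139)*(-38434 + 24099) = ((13 - 1*(-22)) + 20139)*(-38434 + 24099) = ((13 + 22) + 20139)*(-14335) = (35 + 20139)*(-14335) = 20174*(-14335) = -289194290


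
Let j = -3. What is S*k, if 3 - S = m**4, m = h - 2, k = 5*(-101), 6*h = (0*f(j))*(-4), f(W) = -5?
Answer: 6565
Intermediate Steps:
h = 0 (h = ((0*(-5))*(-4))/6 = (0*(-4))/6 = (1/6)*0 = 0)
k = -505
m = -2 (m = 0 - 2 = -2)
S = -13 (S = 3 - 1*(-2)**4 = 3 - 1*16 = 3 - 16 = -13)
S*k = -13*(-505) = 6565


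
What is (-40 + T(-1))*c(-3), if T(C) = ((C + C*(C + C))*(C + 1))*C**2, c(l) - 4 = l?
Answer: -40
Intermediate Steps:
c(l) = 4 + l
T(C) = C**2*(1 + C)*(C + 2*C**2) (T(C) = ((C + C*(2*C))*(1 + C))*C**2 = ((C + 2*C**2)*(1 + C))*C**2 = ((1 + C)*(C + 2*C**2))*C**2 = C**2*(1 + C)*(C + 2*C**2))
(-40 + T(-1))*c(-3) = (-40 + (-1)**3*(1 + 2*(-1)**2 + 3*(-1)))*(4 - 3) = (-40 - (1 + 2*1 - 3))*1 = (-40 - (1 + 2 - 3))*1 = (-40 - 1*0)*1 = (-40 + 0)*1 = -40*1 = -40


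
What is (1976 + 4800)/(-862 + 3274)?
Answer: 1694/603 ≈ 2.8093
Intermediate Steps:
(1976 + 4800)/(-862 + 3274) = 6776/2412 = 6776*(1/2412) = 1694/603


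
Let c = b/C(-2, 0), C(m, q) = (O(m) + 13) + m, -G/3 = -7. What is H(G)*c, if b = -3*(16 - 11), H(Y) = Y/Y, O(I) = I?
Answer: -5/3 ≈ -1.6667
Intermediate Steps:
G = 21 (G = -3*(-7) = 21)
H(Y) = 1
C(m, q) = 13 + 2*m (C(m, q) = (m + 13) + m = (13 + m) + m = 13 + 2*m)
b = -15 (b = -3*5 = -15)
c = -5/3 (c = -15/(13 + 2*(-2)) = -15/(13 - 4) = -15/9 = -15*⅑ = -5/3 ≈ -1.6667)
H(G)*c = 1*(-5/3) = -5/3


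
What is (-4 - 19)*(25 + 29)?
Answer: -1242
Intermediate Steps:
(-4 - 19)*(25 + 29) = -23*54 = -1242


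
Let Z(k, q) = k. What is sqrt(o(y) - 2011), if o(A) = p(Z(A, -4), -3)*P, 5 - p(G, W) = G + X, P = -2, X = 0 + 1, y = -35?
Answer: I*sqrt(2089) ≈ 45.706*I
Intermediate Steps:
X = 1
p(G, W) = 4 - G (p(G, W) = 5 - (G + 1) = 5 - (1 + G) = 5 + (-1 - G) = 4 - G)
o(A) = -8 + 2*A (o(A) = (4 - A)*(-2) = -8 + 2*A)
sqrt(o(y) - 2011) = sqrt((-8 + 2*(-35)) - 2011) = sqrt((-8 - 70) - 2011) = sqrt(-78 - 2011) = sqrt(-2089) = I*sqrt(2089)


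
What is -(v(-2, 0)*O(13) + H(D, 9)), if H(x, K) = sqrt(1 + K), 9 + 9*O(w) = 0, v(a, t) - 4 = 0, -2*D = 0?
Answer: 4 - sqrt(10) ≈ 0.83772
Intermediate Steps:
D = 0 (D = -1/2*0 = 0)
v(a, t) = 4 (v(a, t) = 4 + 0 = 4)
O(w) = -1 (O(w) = -1 + (1/9)*0 = -1 + 0 = -1)
-(v(-2, 0)*O(13) + H(D, 9)) = -(4*(-1) + sqrt(1 + 9)) = -(-4 + sqrt(10)) = 4 - sqrt(10)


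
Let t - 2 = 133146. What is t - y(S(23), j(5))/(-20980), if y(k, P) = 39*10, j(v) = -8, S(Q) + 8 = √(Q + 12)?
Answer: 279344543/2098 ≈ 1.3315e+5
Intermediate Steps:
S(Q) = -8 + √(12 + Q) (S(Q) = -8 + √(Q + 12) = -8 + √(12 + Q))
t = 133148 (t = 2 + 133146 = 133148)
y(k, P) = 390
t - y(S(23), j(5))/(-20980) = 133148 - 390/(-20980) = 133148 - 390*(-1)/20980 = 133148 - 1*(-39/2098) = 133148 + 39/2098 = 279344543/2098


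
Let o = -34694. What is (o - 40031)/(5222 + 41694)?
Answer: -74725/46916 ≈ -1.5927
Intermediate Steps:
(o - 40031)/(5222 + 41694) = (-34694 - 40031)/(5222 + 41694) = -74725/46916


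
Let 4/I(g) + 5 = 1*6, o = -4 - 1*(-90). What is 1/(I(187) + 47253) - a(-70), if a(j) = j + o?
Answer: -756111/47257 ≈ -16.000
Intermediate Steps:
o = 86 (o = -4 + 90 = 86)
a(j) = 86 + j (a(j) = j + 86 = 86 + j)
I(g) = 4 (I(g) = 4/(-5 + 1*6) = 4/(-5 + 6) = 4/1 = 4*1 = 4)
1/(I(187) + 47253) - a(-70) = 1/(4 + 47253) - (86 - 70) = 1/47257 - 1*16 = 1/47257 - 16 = -756111/47257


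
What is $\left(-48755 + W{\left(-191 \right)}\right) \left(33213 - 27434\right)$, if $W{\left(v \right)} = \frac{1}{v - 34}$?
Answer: $- \frac{63394913404}{225} \approx -2.8176 \cdot 10^{8}$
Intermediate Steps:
$W{\left(v \right)} = \frac{1}{-34 + v}$
$\left(-48755 + W{\left(-191 \right)}\right) \left(33213 - 27434\right) = \left(-48755 + \frac{1}{-34 - 191}\right) \left(33213 - 27434\right) = \left(-48755 + \frac{1}{-225}\right) 5779 = \left(-48755 - \frac{1}{225}\right) 5779 = \left(- \frac{10969876}{225}\right) 5779 = - \frac{63394913404}{225}$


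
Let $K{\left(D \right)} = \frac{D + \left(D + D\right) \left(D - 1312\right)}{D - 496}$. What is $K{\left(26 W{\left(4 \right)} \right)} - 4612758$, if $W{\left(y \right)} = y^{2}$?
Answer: $- \frac{23017224}{5} \approx -4.6034 \cdot 10^{6}$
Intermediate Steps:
$K{\left(D \right)} = \frac{D + 2 D \left(-1312 + D\right)}{-496 + D}$
$K{\left(26 W{\left(4 \right)} \right)} - 4612758 = \frac{26 \cdot 4^{2} \left(-2623 + 2 \cdot 26 \cdot 4^{2}\right)}{-496 + 26 \cdot 4^{2}} - 4612758 = \frac{26 \cdot 16 \left(-2623 + 2 \cdot 26 \cdot 16\right)}{-496 + 26 \cdot 16} - 4612758 = \frac{416 \left(-2623 + 2 \cdot 416\right)}{-496 + 416} - 4612758 = \frac{416 \left(-2623 + 832\right)}{-80} - 4612758 = 416 \left(- \frac{1}{80}\right) \left(-1791\right) - 4612758 = \frac{46566}{5} - 4612758 = - \frac{23017224}{5}$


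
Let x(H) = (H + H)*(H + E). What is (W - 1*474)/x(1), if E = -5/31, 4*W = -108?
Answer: -15531/52 ≈ -298.67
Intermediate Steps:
W = -27 (W = (1/4)*(-108) = -27)
E = -5/31 (E = -5*1/31 = -5/31 ≈ -0.16129)
x(H) = 2*H*(-5/31 + H) (x(H) = (H + H)*(H - 5/31) = (2*H)*(-5/31 + H) = 2*H*(-5/31 + H))
(W - 1*474)/x(1) = (-27 - 1*474)/(((2/31)*1*(-5 + 31*1))) = (-27 - 474)/(((2/31)*1*(-5 + 31))) = -501/((2/31)*1*26) = -501/52/31 = -501*31/52 = -15531/52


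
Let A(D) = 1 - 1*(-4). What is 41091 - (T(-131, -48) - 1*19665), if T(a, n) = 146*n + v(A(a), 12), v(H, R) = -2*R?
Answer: 67788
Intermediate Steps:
A(D) = 5 (A(D) = 1 + 4 = 5)
T(a, n) = -24 + 146*n (T(a, n) = 146*n - 2*12 = 146*n - 24 = -24 + 146*n)
41091 - (T(-131, -48) - 1*19665) = 41091 - ((-24 + 146*(-48)) - 1*19665) = 41091 - ((-24 - 7008) - 19665) = 41091 - (-7032 - 19665) = 41091 - 1*(-26697) = 41091 + 26697 = 67788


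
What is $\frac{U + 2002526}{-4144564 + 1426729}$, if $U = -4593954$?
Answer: $\frac{2591428}{2717835} \approx 0.95349$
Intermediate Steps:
$\frac{U + 2002526}{-4144564 + 1426729} = \frac{-4593954 + 2002526}{-4144564 + 1426729} = - \frac{2591428}{-2717835} = \left(-2591428\right) \left(- \frac{1}{2717835}\right) = \frac{2591428}{2717835}$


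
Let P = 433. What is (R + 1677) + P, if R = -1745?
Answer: 365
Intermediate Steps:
(R + 1677) + P = (-1745 + 1677) + 433 = -68 + 433 = 365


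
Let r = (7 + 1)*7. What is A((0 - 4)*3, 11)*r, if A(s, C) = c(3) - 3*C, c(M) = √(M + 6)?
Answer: -1680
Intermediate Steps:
c(M) = √(6 + M)
A(s, C) = 3 - 3*C (A(s, C) = √(6 + 3) - 3*C = √9 - 3*C = 3 - 3*C)
r = 56 (r = 8*7 = 56)
A((0 - 4)*3, 11)*r = (3 - 3*11)*56 = (3 - 33)*56 = -30*56 = -1680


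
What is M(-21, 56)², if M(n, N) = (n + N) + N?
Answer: 8281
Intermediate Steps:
M(n, N) = n + 2*N (M(n, N) = (N + n) + N = n + 2*N)
M(-21, 56)² = (-21 + 2*56)² = (-21 + 112)² = 91² = 8281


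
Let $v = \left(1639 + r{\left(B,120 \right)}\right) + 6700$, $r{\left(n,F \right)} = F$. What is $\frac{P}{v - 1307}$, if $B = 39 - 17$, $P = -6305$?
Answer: $- \frac{6305}{7152} \approx -0.88157$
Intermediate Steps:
$B = 22$
$v = 8459$ ($v = \left(1639 + 120\right) + 6700 = 1759 + 6700 = 8459$)
$\frac{P}{v - 1307} = - \frac{6305}{8459 - 1307} = - \frac{6305}{7152}$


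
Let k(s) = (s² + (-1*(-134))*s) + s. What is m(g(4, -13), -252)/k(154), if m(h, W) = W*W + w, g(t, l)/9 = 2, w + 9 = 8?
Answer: 5773/4046 ≈ 1.4268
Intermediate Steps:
w = -1 (w = -9 + 8 = -1)
g(t, l) = 18 (g(t, l) = 9*2 = 18)
k(s) = s² + 135*s (k(s) = (s² + 134*s) + s = s² + 135*s)
m(h, W) = -1 + W² (m(h, W) = W*W - 1 = W² - 1 = -1 + W²)
m(g(4, -13), -252)/k(154) = (-1 + (-252)²)/((154*(135 + 154))) = (-1 + 63504)/((154*289)) = 63503/44506 = 63503*(1/44506) = 5773/4046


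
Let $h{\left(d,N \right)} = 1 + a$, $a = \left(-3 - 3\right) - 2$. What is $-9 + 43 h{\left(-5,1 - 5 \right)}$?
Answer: $-310$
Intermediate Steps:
$a = -8$ ($a = -6 - 2 = -8$)
$h{\left(d,N \right)} = -7$ ($h{\left(d,N \right)} = 1 - 8 = -7$)
$-9 + 43 h{\left(-5,1 - 5 \right)} = -9 + 43 \left(-7\right) = -9 - 301 = -310$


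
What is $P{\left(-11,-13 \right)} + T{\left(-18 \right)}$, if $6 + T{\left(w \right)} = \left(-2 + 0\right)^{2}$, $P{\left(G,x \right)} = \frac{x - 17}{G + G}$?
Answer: $- \frac{7}{11} \approx -0.63636$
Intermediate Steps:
$P{\left(G,x \right)} = \frac{-17 + x}{2 G}$
$T{\left(w \right)} = -2$ ($T{\left(w \right)} = -6 + \left(-2 + 0\right)^{2} = -6 + \left(-2\right)^{2} = -6 + 4 = -2$)
$P{\left(-11,-13 \right)} + T{\left(-18 \right)} = \frac{-17 - 13}{2 \left(-11\right)} - 2 = \frac{1}{2} \left(- \frac{1}{11}\right) \left(-30\right) - 2 = \frac{15}{11} - 2 = - \frac{7}{11}$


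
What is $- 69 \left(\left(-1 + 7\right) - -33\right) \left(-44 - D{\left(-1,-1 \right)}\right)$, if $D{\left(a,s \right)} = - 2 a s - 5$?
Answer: $99567$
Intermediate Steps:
$D{\left(a,s \right)} = -5 - 2 a s$ ($D{\left(a,s \right)} = - 2 a s - 5 = -5 - 2 a s$)
$- 69 \left(\left(-1 + 7\right) - -33\right) \left(-44 - D{\left(-1,-1 \right)}\right) = - 69 \left(\left(-1 + 7\right) - -33\right) \left(-44 - \left(-5 - \left(-2\right) \left(-1\right)\right)\right) = - 69 \left(6 + 33\right) \left(-44 - \left(-5 - 2\right)\right) = \left(-69\right) 39 \left(-44 - -7\right) = - 2691 \left(-44 + 7\right) = \left(-2691\right) \left(-37\right) = 99567$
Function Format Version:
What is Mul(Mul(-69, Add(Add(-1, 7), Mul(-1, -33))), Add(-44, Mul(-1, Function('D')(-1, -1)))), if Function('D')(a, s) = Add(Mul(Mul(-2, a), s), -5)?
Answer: 99567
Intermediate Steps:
Function('D')(a, s) = Add(-5, Mul(-2, a, s)) (Function('D')(a, s) = Add(Mul(-2, a, s), -5) = Add(-5, Mul(-2, a, s)))
Mul(Mul(-69, Add(Add(-1, 7), Mul(-1, -33))), Add(-44, Mul(-1, Function('D')(-1, -1)))) = Mul(Mul(-69, Add(Add(-1, 7), Mul(-1, -33))), Add(-44, Mul(-1, Add(-5, Mul(-2, -1, -1))))) = Mul(Mul(-69, Add(6, 33)), Add(-44, Mul(-1, Add(-5, -2)))) = Mul(Mul(-69, 39), Add(-44, Mul(-1, -7))) = Mul(-2691, Add(-44, 7)) = Mul(-2691, -37) = 99567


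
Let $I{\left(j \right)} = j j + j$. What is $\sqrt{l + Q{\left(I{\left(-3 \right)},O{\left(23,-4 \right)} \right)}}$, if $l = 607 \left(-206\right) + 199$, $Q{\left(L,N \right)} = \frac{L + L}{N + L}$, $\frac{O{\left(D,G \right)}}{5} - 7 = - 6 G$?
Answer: $\frac{i \sqrt{3236053471}}{161} \approx 353.33 i$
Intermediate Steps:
$I{\left(j \right)} = j + j^{2}$ ($I{\left(j \right)} = j^{2} + j = j + j^{2}$)
$O{\left(D,G \right)} = 35 - 30 G$ ($O{\left(D,G \right)} = 35 + 5 \left(- 6 G\right) = 35 - 30 G$)
$Q{\left(L,N \right)} = \frac{2 L}{L + N}$
$l = -124843$ ($l = -125042 + 199 = -124843$)
$\sqrt{l + Q{\left(I{\left(-3 \right)},O{\left(23,-4 \right)} \right)}} = \sqrt{-124843 + \frac{2 \left(- 3 \left(1 - 3\right)\right)}{- 3 \left(1 - 3\right) + \left(35 - -120\right)}} = \sqrt{-124843 + \frac{2 \left(\left(-3\right) \left(-2\right)\right)}{\left(-3\right) \left(-2\right) + \left(35 + 120\right)}} = \sqrt{-124843 + 2 \cdot 6 \frac{1}{6 + 155}} = \sqrt{-124843 + 2 \cdot 6 \cdot \frac{1}{161}} = \sqrt{-124843 + \frac{12}{161}} = \sqrt{- \frac{20099711}{161}} = \frac{i \sqrt{3236053471}}{161}$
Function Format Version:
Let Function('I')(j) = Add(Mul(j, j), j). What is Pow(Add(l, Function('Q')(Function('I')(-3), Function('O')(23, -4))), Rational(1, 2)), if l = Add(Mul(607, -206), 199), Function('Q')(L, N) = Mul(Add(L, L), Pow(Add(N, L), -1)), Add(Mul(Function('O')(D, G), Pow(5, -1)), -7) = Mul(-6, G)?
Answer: Mul(Rational(1, 161), I, Pow(3236053471, Rational(1, 2))) ≈ Mul(353.33, I)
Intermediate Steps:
Function('I')(j) = Add(j, Pow(j, 2)) (Function('I')(j) = Add(Pow(j, 2), j) = Add(j, Pow(j, 2)))
Function('O')(D, G) = Add(35, Mul(-30, G)) (Function('O')(D, G) = Add(35, Mul(5, Mul(-6, G))) = Add(35, Mul(-30, G)))
Function('Q')(L, N) = Mul(2, L, Pow(Add(L, N), -1)) (Function('Q')(L, N) = Mul(Mul(2, L), Pow(Add(L, N), -1)) = Mul(2, L, Pow(Add(L, N), -1)))
l = -124843 (l = Add(-125042, 199) = -124843)
Pow(Add(l, Function('Q')(Function('I')(-3), Function('O')(23, -4))), Rational(1, 2)) = Pow(Add(-124843, Mul(2, Mul(-3, Add(1, -3)), Pow(Add(Mul(-3, Add(1, -3)), Add(35, Mul(-30, -4))), -1))), Rational(1, 2)) = Pow(Add(-124843, Mul(2, Mul(-3, -2), Pow(Add(Mul(-3, -2), Add(35, 120)), -1))), Rational(1, 2)) = Pow(Add(-124843, Mul(2, 6, Pow(Add(6, 155), -1))), Rational(1, 2)) = Pow(Add(-124843, Mul(2, 6, Pow(161, -1))), Rational(1, 2)) = Pow(Add(-124843, Mul(2, 6, Rational(1, 161))), Rational(1, 2)) = Pow(Add(-124843, Rational(12, 161)), Rational(1, 2)) = Pow(Rational(-20099711, 161), Rational(1, 2)) = Mul(Rational(1, 161), I, Pow(3236053471, Rational(1, 2)))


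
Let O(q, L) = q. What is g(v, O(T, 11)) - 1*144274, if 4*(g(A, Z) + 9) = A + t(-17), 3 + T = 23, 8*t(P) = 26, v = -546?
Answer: -2310699/16 ≈ -1.4442e+5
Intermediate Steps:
t(P) = 13/4 (t(P) = (⅛)*26 = 13/4)
T = 20 (T = -3 + 23 = 20)
g(A, Z) = -131/16 + A/4 (g(A, Z) = -9 + (A + 13/4)/4 = -9 + (13/4 + A)/4 = -9 + (13/16 + A/4) = -131/16 + A/4)
g(v, O(T, 11)) - 1*144274 = (-131/16 + (¼)*(-546)) - 1*144274 = (-131/16 - 273/2) - 144274 = -2315/16 - 144274 = -2310699/16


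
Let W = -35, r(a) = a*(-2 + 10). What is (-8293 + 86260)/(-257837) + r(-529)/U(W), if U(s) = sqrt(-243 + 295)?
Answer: -77967/257837 - 2116*sqrt(13)/13 ≈ -587.17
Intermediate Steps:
r(a) = 8*a (r(a) = a*8 = 8*a)
U(s) = 2*sqrt(13) (U(s) = sqrt(52) = 2*sqrt(13))
(-8293 + 86260)/(-257837) + r(-529)/U(W) = (-8293 + 86260)/(-257837) + (8*(-529))/((2*sqrt(13))) = 77967*(-1/257837) - 2116*sqrt(13)/13 = -77967/257837 - 2116*sqrt(13)/13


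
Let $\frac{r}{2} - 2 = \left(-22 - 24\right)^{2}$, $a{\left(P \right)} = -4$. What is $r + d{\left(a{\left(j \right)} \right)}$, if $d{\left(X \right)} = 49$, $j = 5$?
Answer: $4285$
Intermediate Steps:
$r = 4236$ ($r = 4 + 2 \left(-22 - 24\right)^{2} = 4 + 2 \left(-46\right)^{2} = 4 + 2 \cdot 2116 = 4 + 4232 = 4236$)
$r + d{\left(a{\left(j \right)} \right)} = 4236 + 49 = 4285$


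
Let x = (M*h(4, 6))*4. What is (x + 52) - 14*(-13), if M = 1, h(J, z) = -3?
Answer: 222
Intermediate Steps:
x = -12 (x = (1*(-3))*4 = -3*4 = -12)
(x + 52) - 14*(-13) = (-12 + 52) - 14*(-13) = 40 + 182 = 222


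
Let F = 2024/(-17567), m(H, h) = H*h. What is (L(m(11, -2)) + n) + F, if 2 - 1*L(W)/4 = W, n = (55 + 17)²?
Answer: 8431976/1597 ≈ 5279.9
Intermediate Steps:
n = 5184 (n = 72² = 5184)
L(W) = 8 - 4*W
F = -184/1597 (F = 2024*(-1/17567) = -184/1597 ≈ -0.11522)
(L(m(11, -2)) + n) + F = ((8 - 44*(-2)) + 5184) - 184/1597 = ((8 - 4*(-22)) + 5184) - 184/1597 = ((8 + 88) + 5184) - 184/1597 = (96 + 5184) - 184/1597 = 5280 - 184/1597 = 8431976/1597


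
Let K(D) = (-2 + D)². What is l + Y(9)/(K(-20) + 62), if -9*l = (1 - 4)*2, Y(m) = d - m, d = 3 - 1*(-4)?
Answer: 181/273 ≈ 0.66300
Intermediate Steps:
d = 7 (d = 3 + 4 = 7)
Y(m) = 7 - m
l = ⅔ (l = -(1 - 4)*2/9 = -(-1)*2/3 = -⅑*(-6) = ⅔ ≈ 0.66667)
l + Y(9)/(K(-20) + 62) = ⅔ + (7 - 1*9)/((-2 - 20)² + 62) = ⅔ + (7 - 9)/((-22)² + 62) = ⅔ - 2/(484 + 62) = ⅔ - 2/546 = ⅔ - 2*1/546 = ⅔ - 1/273 = 181/273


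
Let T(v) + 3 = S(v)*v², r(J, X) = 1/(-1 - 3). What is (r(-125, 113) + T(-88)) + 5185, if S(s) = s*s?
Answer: 239898871/4 ≈ 5.9975e+7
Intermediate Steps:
S(s) = s²
r(J, X) = -¼ (r(J, X) = 1/(-4) = -¼)
T(v) = -3 + v⁴ (T(v) = -3 + v²*v² = -3 + v⁴)
(r(-125, 113) + T(-88)) + 5185 = (-¼ + (-3 + (-88)⁴)) + 5185 = (-¼ + (-3 + 59969536)) + 5185 = (-¼ + 59969533) + 5185 = 239878131/4 + 5185 = 239898871/4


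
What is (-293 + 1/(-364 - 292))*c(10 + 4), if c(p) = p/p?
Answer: -192209/656 ≈ -293.00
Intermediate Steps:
c(p) = 1
(-293 + 1/(-364 - 292))*c(10 + 4) = (-293 + 1/(-364 - 292))*1 = (-293 + 1/(-656))*1 = (-293 - 1/656)*1 = -192209/656*1 = -192209/656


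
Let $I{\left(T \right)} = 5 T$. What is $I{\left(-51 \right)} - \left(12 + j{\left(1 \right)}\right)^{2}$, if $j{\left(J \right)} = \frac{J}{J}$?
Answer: $-424$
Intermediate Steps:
$j{\left(J \right)} = 1$
$I{\left(-51 \right)} - \left(12 + j{\left(1 \right)}\right)^{2} = 5 \left(-51\right) - \left(12 + 1\right)^{2} = -255 - 13^{2} = -255 - 169 = -424$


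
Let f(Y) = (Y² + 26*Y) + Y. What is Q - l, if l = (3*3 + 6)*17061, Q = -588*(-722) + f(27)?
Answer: 170079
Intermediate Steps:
f(Y) = Y² + 27*Y
Q = 425994 (Q = -588*(-722) + 27*(27 + 27) = 424536 + 27*54 = 424536 + 1458 = 425994)
l = 255915 (l = (9 + 6)*17061 = 15*17061 = 255915)
Q - l = 425994 - 1*255915 = 425994 - 255915 = 170079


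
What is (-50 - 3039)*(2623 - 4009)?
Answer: 4281354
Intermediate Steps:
(-50 - 3039)*(2623 - 4009) = -3089*(-1386) = 4281354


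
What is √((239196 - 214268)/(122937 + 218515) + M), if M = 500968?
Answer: 4*√228154692457163/85363 ≈ 707.79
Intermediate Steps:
√((239196 - 214268)/(122937 + 218515) + M) = √((239196 - 214268)/(122937 + 218515) + 500968) = √(24928/341452 + 500968) = √(24928*(1/341452) + 500968) = √(6232/85363 + 500968) = √(42764137616/85363) = 4*√228154692457163/85363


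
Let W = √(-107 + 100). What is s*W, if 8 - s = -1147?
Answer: 1155*I*√7 ≈ 3055.8*I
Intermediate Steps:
W = I*√7 (W = √(-7) = I*√7 ≈ 2.6458*I)
s = 1155 (s = 8 - 1*(-1147) = 8 + 1147 = 1155)
s*W = 1155*(I*√7) = 1155*I*√7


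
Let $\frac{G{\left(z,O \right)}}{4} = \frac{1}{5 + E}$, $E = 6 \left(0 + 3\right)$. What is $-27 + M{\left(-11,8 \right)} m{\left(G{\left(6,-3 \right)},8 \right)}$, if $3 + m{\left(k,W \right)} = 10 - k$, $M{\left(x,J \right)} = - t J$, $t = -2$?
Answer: $\frac{1891}{23} \approx 82.217$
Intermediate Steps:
$M{\left(x,J \right)} = 2 J$ ($M{\left(x,J \right)} = \left(-1\right) \left(-2\right) J = 2 J$)
$E = 18$ ($E = 6 \cdot 3 = 18$)
$G{\left(z,O \right)} = \frac{4}{23}$ ($G{\left(z,O \right)} = \frac{4}{5 + 18} = \frac{4}{23}$)
$m{\left(k,W \right)} = 7 - k$ ($m{\left(k,W \right)} = -3 - \left(-10 + k\right) = 7 - k$)
$-27 + M{\left(-11,8 \right)} m{\left(G{\left(6,-3 \right)},8 \right)} = -27 + 2 \cdot 8 \left(7 - \frac{4}{23}\right) = -27 + 16 \left(7 - \frac{4}{23}\right) = -27 + 16 \cdot \frac{157}{23} = -27 + \frac{2512}{23} = \frac{1891}{23}$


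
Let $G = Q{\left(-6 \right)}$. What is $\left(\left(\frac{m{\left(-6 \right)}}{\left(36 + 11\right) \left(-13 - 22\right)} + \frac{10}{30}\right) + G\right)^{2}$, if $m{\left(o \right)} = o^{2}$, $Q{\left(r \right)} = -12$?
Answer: $\frac{3327328489}{24354225} \approx 136.62$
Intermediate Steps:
$G = -12$
$\left(\left(\frac{m{\left(-6 \right)}}{\left(36 + 11\right) \left(-13 - 22\right)} + \frac{10}{30}\right) + G\right)^{2} = \left(\left(\frac{\left(-6\right)^{2}}{\left(36 + 11\right) \left(-13 - 22\right)} + \frac{10}{30}\right) - 12\right)^{2} = \left(\left(\frac{36}{47 \left(-35\right)} + 10 \cdot \frac{1}{30}\right) - 12\right)^{2} = \left(\left(\frac{36}{-1645} + \frac{1}{3}\right) - 12\right)^{2} = \left(\left(36 \left(- \frac{1}{1645}\right) + \frac{1}{3}\right) - 12\right)^{2} = \left(\left(- \frac{36}{1645} + \frac{1}{3}\right) - 12\right)^{2} = \left(\frac{1537}{4935} - 12\right)^{2} = \left(- \frac{57683}{4935}\right)^{2} = \frac{3327328489}{24354225}$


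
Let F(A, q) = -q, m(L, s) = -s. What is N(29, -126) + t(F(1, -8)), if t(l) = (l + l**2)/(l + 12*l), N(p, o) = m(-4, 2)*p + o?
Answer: -2383/13 ≈ -183.31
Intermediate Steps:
N(p, o) = o - 2*p (N(p, o) = (-1*2)*p + o = -2*p + o = o - 2*p)
t(l) = (l + l**2)/(13*l) (t(l) = (l + l**2)/((13*l)) = (l + l**2)*(1/(13*l)) = (l + l**2)/(13*l))
N(29, -126) + t(F(1, -8)) = (-126 - 2*29) + (1/13 + (-1*(-8))/13) = (-126 - 58) + (1/13 + (1/13)*8) = -184 + (1/13 + 8/13) = -184 + 9/13 = -2383/13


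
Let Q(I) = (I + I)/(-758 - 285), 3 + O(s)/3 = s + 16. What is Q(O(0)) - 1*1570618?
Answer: -1638154652/1043 ≈ -1.5706e+6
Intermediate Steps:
O(s) = 39 + 3*s (O(s) = -9 + 3*(s + 16) = -9 + 3*(16 + s) = -9 + (48 + 3*s) = 39 + 3*s)
Q(I) = -2*I/1043 (Q(I) = (2*I)/(-1043) = (2*I)*(-1/1043) = -2*I/1043)
Q(O(0)) - 1*1570618 = -2*(39 + 3*0)/1043 - 1*1570618 = -2*(39 + 0)/1043 - 1570618 = -2/1043*39 - 1570618 = -78/1043 - 1570618 = -1638154652/1043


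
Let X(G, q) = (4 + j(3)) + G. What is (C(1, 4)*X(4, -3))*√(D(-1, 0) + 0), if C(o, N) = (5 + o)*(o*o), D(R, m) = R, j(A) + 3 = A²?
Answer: 84*I ≈ 84.0*I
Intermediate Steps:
j(A) = -3 + A²
C(o, N) = o²*(5 + o) (C(o, N) = (5 + o)*o² = o²*(5 + o))
X(G, q) = 10 + G (X(G, q) = (4 + (-3 + 3²)) + G = (4 + (-3 + 9)) + G = (4 + 6) + G = 10 + G)
(C(1, 4)*X(4, -3))*√(D(-1, 0) + 0) = ((1²*(5 + 1))*(10 + 4))*√(-1 + 0) = ((1*6)*14)*√(-1) = (6*14)*I = 84*I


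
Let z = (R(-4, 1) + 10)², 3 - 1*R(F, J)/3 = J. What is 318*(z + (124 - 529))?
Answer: -47382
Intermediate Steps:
R(F, J) = 9 - 3*J
z = 256 (z = ((9 - 3*1) + 10)² = ((9 - 3) + 10)² = (6 + 10)² = 16² = 256)
318*(z + (124 - 529)) = 318*(256 + (124 - 529)) = 318*(256 - 405) = 318*(-149) = -47382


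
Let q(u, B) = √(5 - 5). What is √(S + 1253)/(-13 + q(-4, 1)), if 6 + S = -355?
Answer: -2*√223/13 ≈ -2.2974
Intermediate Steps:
S = -361 (S = -6 - 355 = -361)
q(u, B) = 0 (q(u, B) = √0 = 0)
√(S + 1253)/(-13 + q(-4, 1)) = √(-361 + 1253)/(-13 + 0) = √892/(-13) = (2*√223)*(-1/13) = -2*√223/13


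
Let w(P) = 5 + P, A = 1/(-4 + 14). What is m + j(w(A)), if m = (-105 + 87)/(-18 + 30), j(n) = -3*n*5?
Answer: -78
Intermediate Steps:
A = ⅒ (A = 1/10 = ⅒ ≈ 0.10000)
j(n) = -15*n
m = -3/2 (m = -18/12 = (1/12)*(-18) = -3/2 ≈ -1.5000)
m + j(w(A)) = -3/2 - 15*(5 + ⅒) = -3/2 - 15*51/10 = -3/2 - 153/2 = -78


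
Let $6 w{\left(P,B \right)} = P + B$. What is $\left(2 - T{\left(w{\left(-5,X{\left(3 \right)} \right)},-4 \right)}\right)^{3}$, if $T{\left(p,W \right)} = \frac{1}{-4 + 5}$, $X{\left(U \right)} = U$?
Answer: $1$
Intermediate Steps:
$w{\left(P,B \right)} = \frac{B}{6} + \frac{P}{6}$ ($w{\left(P,B \right)} = \frac{P + B}{6} = \frac{B + P}{6} = \frac{B}{6} + \frac{P}{6}$)
$T{\left(p,W \right)} = 1$ ($T{\left(p,W \right)} = 1^{-1} = 1$)
$\left(2 - T{\left(w{\left(-5,X{\left(3 \right)} \right)},-4 \right)}\right)^{3} = \left(2 - 1\right)^{3} = 1^{3} = 1$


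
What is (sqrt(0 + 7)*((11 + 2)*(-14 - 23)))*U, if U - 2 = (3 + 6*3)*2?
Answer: -21164*sqrt(7) ≈ -55995.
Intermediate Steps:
U = 44 (U = 2 + (3 + 6*3)*2 = 2 + (3 + 18)*2 = 2 + 21*2 = 2 + 42 = 44)
(sqrt(0 + 7)*((11 + 2)*(-14 - 23)))*U = (sqrt(0 + 7)*((11 + 2)*(-14 - 23)))*44 = (sqrt(7)*(13*(-37)))*44 = (sqrt(7)*(-481))*44 = -481*sqrt(7)*44 = -21164*sqrt(7)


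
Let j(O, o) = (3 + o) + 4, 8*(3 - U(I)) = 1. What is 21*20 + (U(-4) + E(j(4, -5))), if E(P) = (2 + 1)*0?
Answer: 3383/8 ≈ 422.88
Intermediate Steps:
U(I) = 23/8 (U(I) = 3 - ⅛*1 = 3 - ⅛ = 23/8)
j(O, o) = 7 + o
E(P) = 0 (E(P) = 3*0 = 0)
21*20 + (U(-4) + E(j(4, -5))) = 21*20 + (23/8 + 0) = 420 + 23/8 = 3383/8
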